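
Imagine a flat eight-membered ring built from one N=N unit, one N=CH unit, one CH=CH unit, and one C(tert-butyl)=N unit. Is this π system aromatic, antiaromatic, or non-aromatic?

The p orbitals form a continuous loop: the double-bond atoms are sp², each contributing one p electron; the doubly-bonded nitrogens are pyridine-type — their lone pairs lie in the ring plane, leaving one electron in the p orbital. The ring is fully conjugated.
π-electron count: 4 × 2 = 8 from the 4 double-bond units.
8 = 4(2); a planar, fully conjugated 4n system is antiaromatic.

Antiaromatic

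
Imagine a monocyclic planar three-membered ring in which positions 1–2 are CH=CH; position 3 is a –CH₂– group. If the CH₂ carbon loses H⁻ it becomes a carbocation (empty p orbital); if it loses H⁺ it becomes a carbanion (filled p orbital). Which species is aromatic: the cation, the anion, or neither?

The cation

Once that carbon is sp², every ring atom has a p orbital and both ions are fully conjugated.
Cation: 1 × 2 + 0 = 2 π electrons → 4(0)+2, aromatic.
Anion: 1 × 2 + 2 = 4 π electrons → 4(1), antiaromatic.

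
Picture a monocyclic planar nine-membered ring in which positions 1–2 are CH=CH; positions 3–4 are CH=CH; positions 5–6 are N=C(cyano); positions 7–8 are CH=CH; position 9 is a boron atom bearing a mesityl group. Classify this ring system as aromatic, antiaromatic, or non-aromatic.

All ring atoms are sp² and supply a p orbital to the ring (each doubly-bonded ring atom is sp² with one p-orbital electron; the doubly-bonded nitrogens are pyridine-type — their lone pairs lie in the ring plane, leaving one electron in the p orbital; the boron has an empty p orbital); the conjugation is uninterrupted.
Counting π electrons: 4 × 2 = 8 from the double-bond units + 0 from the B(mesityl) atom = 8.
8 = 4(2); a planar, fully conjugated 4n system is antiaromatic.

Antiaromatic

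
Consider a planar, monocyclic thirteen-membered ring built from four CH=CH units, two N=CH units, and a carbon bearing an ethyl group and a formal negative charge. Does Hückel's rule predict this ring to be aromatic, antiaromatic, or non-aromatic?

All ring atoms are sp² and supply a p orbital to the ring (the double-bond atoms are sp², each contributing one p electron; each =N– nitrogen is pyridine-type (lone pair in the sp² plane, one electron in the p orbital); the carbanion's lone pair occupies the p orbital); the conjugation is uninterrupted.
Counting π electrons: 6 × 2 = 12 from the double-bond units + 2 from the C(ethyl)(-) atom = 14.
14 = 4(3) + 2, which satisfies Hückel's 4n+2 rule.

Aromatic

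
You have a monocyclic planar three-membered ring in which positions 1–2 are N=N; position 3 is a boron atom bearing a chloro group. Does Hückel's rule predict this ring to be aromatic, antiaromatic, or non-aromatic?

Aromatic

All ring atoms are sp² and supply a p orbital to the ring (the double-bond atoms are sp², each contributing one p electron; each sp² =N– keeps its lone pair in-plane and puts one electron into the π system; the boron has an empty p orbital); the conjugation is uninterrupted.
Counting π electrons: 1 × 2 = 2 from the double-bond unit + 0 from the B(chloro) atom = 2.
Since 2 = 4·0 + 2, the ring meets the 4n+2 criterion.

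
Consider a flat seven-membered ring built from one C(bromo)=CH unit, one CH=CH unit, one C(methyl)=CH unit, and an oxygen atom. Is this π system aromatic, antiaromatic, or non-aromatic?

Antiaromatic

All ring atoms are sp² and supply a p orbital to the ring (the double-bond atoms are sp², each contributing one p electron; the oxygen donates one lone pair from its p orbital); the conjugation is uninterrupted.
Counting π electrons: 3 × 2 = 6 from the double-bond units + 2 from the O atom = 8.
A 4n π count (8, n = 2) in a planar conjugated ring means antiaromatic.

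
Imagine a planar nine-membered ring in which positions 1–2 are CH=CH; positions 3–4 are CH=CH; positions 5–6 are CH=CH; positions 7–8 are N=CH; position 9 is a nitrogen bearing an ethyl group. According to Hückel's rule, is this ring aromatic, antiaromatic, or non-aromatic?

Aromatic

Check conjugation: the double-bond atoms are sp², each contributing one p electron; each sp² =N– keeps its lone pair in-plane and puts one electron into the π system; the pyrrole-type nitrogen donates its lone pair from the p orbital — every position has a p orbital, so the cyclic π system is continuous.
Tallying contributions gives 4 × 2 = 8 from the double-bond units + 2 from the N(ethyl) atom = 10.
With 10 π electrons (n = 2), the Hückel 4n+2 condition holds.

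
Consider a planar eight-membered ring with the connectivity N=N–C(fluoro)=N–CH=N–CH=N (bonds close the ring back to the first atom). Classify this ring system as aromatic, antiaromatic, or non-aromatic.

Every ring atom contributes a p orbital perpendicular to the ring (every atom in a ring double bond is sp² and brings one electron to the p orbital; each =N– nitrogen is pyridine-type (lone pair in the sp² plane, one electron in the p orbital)), so the π system is cyclic and fully conjugated.
Adding the contributions, 4 × 2 = 8 from the 4 double-bond units.
8 = 4(2); a planar, fully conjugated 4n system is antiaromatic.

Antiaromatic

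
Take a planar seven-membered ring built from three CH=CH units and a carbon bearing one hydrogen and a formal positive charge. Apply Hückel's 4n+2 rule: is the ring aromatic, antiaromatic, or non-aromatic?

The p orbitals form a continuous loop: each doubly-bonded ring atom is sp² with one p-orbital electron; the carbocation has an empty p orbital. The ring is fully conjugated.
π-electron count: 3 × 2 = 6 from the double-bond units + 0 from the CH(+) atom = 6.
That gives a 4n+2 count (6, n = 1).
(This ring is the tropylium cation.)

Aromatic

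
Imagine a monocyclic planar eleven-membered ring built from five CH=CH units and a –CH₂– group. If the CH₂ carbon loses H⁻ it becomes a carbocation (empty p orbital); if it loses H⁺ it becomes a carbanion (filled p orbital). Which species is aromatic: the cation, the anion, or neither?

Both ions have a continuous loop of p orbitals — each ring atom is sp².
Cation: 5 × 2 + 0 = 10 π electrons → 4(2)+2, aromatic.
Anion: 5 × 2 + 2 = 12 π electrons → 4(3), antiaromatic.

The cation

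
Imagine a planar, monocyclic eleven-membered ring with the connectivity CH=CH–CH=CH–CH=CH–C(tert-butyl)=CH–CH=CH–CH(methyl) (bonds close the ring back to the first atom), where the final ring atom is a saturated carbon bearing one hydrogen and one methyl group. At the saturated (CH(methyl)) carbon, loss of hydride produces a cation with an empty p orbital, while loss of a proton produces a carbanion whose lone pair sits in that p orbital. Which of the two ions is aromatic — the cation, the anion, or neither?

The cation

Both ions have a continuous loop of p orbitals — each ring atom is sp².
Cation: 5 × 2 + 0 = 10 π electrons → 4(2)+2, aromatic.
Anion: 5 × 2 + 2 = 12 π electrons → 4(3), antiaromatic.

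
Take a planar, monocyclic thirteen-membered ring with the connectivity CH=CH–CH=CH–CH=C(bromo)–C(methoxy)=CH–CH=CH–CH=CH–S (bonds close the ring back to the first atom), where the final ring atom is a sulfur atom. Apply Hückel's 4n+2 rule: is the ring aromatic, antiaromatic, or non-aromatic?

Check conjugation: the double-bond atoms are sp², each contributing one p electron; the sulfur donates one lone pair from its p orbital — every position has a p orbital, so the cyclic π system is continuous.
Tallying contributions gives 6 × 2 = 12 from the double-bond units + 2 from the S atom = 14.
That gives a 4n+2 count (14, n = 3).

Aromatic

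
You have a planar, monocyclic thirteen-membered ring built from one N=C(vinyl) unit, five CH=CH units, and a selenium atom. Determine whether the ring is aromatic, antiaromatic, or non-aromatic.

Aromatic

All ring atoms are sp² and supply a p orbital to the ring (every atom in a ring double bond is sp² and brings one electron to the p orbital; each =N– nitrogen is pyridine-type (lone pair in the sp² plane, one electron in the p orbital); the selenium donates one lone pair from its p orbital); the conjugation is uninterrupted.
Adding the contributions, 6 × 2 = 12 from the double-bond units + 2 from the Se atom = 14.
With 14 π electrons (n = 3), the Hückel 4n+2 condition holds.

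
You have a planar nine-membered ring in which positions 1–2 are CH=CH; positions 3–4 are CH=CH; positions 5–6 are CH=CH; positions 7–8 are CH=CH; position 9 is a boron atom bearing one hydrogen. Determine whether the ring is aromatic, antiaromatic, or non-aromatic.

Antiaromatic

All ring atoms are sp² and supply a p orbital to the ring (every atom in a ring double bond is sp² and brings one electron to the p orbital; the boron has an empty p orbital); the conjugation is uninterrupted.
π-electron count: 4 × 2 = 8 from the double-bond units + 0 from the BH atom = 8.
8 = 4(2); a planar, fully conjugated 4n system is antiaromatic.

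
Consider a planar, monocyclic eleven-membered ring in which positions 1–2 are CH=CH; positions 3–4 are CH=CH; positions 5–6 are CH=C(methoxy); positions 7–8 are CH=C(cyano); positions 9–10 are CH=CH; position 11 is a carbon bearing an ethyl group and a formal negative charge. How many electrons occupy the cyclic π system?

12

All ring atoms are sp² and supply a p orbital to the ring (every atom in a ring double bond is sp² and brings one electron to the p orbital; the carbanion's lone pair occupies the p orbital); the conjugation is uninterrupted.
Adding the contributions, 5 × 2 = 10 from the double-bond units + 2 from the C(ethyl)(-) atom = 12.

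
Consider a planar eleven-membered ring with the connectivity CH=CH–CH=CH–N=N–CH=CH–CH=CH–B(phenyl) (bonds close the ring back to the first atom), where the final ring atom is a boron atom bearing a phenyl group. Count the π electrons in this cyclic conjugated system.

The p orbitals form a continuous loop: each doubly-bonded ring atom is sp² with one p-orbital electron; each =N– nitrogen is pyridine-type (lone pair in the sp² plane, one electron in the p orbital); the boron has an empty p orbital. The ring is fully conjugated.
π-electron count: 5 × 2 = 10 from the double-bond units + 0 from the B(phenyl) atom = 10.

10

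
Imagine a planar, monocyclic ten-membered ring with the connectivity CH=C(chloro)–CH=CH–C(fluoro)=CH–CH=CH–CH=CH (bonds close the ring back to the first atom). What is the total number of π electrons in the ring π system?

10

The p orbitals form a continuous loop: each doubly-bonded ring atom is sp² with one p-orbital electron. The ring is fully conjugated.
π-electron count: 5 × 2 = 10 from the 5 double-bond units.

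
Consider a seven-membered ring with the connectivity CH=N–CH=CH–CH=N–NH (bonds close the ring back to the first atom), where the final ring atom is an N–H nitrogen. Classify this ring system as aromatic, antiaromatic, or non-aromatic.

Antiaromatic

The p orbitals form a continuous loop: the double-bond atoms are sp², each contributing one p electron; each sp² =N– keeps its lone pair in-plane and puts one electron into the π system; the pyrrole-type nitrogen donates its lone pair from the p orbital. The ring is fully conjugated.
Tallying contributions gives 3 × 2 = 6 from the double-bond units + 2 from the NH atom = 8.
A 4n π count (8, n = 2) in a planar conjugated ring means antiaromatic.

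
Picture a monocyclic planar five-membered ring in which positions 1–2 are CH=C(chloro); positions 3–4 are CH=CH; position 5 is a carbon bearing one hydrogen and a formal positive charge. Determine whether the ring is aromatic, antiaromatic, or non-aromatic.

All ring atoms are sp² and supply a p orbital to the ring (the double-bond atoms are sp², each contributing one p electron; the carbocation has an empty p orbital); the conjugation is uninterrupted.
Adding the contributions, 2 × 2 = 4 from the double-bond units + 0 from the CH(+) atom = 4.
A 4n π count (4, n = 1) in a planar conjugated ring means antiaromatic.

Antiaromatic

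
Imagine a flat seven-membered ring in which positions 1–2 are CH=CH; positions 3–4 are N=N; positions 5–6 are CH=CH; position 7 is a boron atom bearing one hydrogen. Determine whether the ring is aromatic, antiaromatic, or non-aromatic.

Aromatic

All ring atoms are sp² and supply a p orbital to the ring (every atom in a ring double bond is sp² and brings one electron to the p orbital; the doubly-bonded nitrogens are pyridine-type — their lone pairs lie in the ring plane, leaving one electron in the p orbital; the boron has an empty p orbital); the conjugation is uninterrupted.
π-electron count: 3 × 2 = 6 from the double-bond units + 0 from the BH atom = 6.
With 6 π electrons (n = 1), the Hückel 4n+2 condition holds.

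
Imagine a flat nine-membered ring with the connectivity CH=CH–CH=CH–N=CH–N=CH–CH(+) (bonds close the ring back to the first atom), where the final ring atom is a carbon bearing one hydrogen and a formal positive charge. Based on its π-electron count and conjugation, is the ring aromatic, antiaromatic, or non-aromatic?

The p orbitals form a continuous loop: each doubly-bonded ring atom is sp² with one p-orbital electron; the doubly-bonded nitrogens are pyridine-type — their lone pairs lie in the ring plane, leaving one electron in the p orbital; the carbocation has an empty p orbital. The ring is fully conjugated.
π-electron count: 4 × 2 = 8 from the double-bond units + 0 from the CH(+) atom = 8.
With 8 = 4·2 π electrons, Hückel's rule classifies the planar ring as antiaromatic.

Antiaromatic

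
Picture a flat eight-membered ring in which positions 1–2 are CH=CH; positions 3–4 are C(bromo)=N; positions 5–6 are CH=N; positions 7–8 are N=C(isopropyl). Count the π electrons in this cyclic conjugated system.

8

Check conjugation: each doubly-bonded ring atom is sp² with one p-orbital electron; the doubly-bonded nitrogens are pyridine-type — their lone pairs lie in the ring plane, leaving one electron in the p orbital — every position has a p orbital, so the cyclic π system is continuous.
Counting π electrons: 4 × 2 = 8 from the 4 double-bond units.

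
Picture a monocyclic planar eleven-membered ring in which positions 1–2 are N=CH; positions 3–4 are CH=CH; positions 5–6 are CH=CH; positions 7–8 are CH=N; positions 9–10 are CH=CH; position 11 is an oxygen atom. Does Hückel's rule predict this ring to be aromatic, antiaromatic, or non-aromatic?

Antiaromatic

Check conjugation: each doubly-bonded ring atom is sp² with one p-orbital electron; each sp² =N– keeps its lone pair in-plane and puts one electron into the π system; the oxygen donates one lone pair from its p orbital — every position has a p orbital, so the cyclic π system is continuous.
Adding the contributions, 5 × 2 = 10 from the double-bond units + 2 from the O atom = 12.
With 12 = 4·3 π electrons, Hückel's rule classifies the planar ring as antiaromatic.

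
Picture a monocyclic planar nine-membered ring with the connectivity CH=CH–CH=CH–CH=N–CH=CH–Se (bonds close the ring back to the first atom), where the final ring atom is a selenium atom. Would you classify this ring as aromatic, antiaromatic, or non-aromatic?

Aromatic

All ring atoms are sp² and supply a p orbital to the ring (every atom in a ring double bond is sp² and brings one electron to the p orbital; the doubly-bonded nitrogens are pyridine-type — their lone pairs lie in the ring plane, leaving one electron in the p orbital; the selenium donates one lone pair from its p orbital); the conjugation is uninterrupted.
Adding the contributions, 4 × 2 = 8 from the double-bond units + 2 from the Se atom = 10.
With 10 π electrons (n = 2), the Hückel 4n+2 condition holds.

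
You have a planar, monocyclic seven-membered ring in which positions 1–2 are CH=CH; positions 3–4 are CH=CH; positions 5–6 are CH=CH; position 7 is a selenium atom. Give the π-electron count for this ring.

8

All ring atoms are sp² and supply a p orbital to the ring (every atom in a ring double bond is sp² and brings one electron to the p orbital; the selenium donates one lone pair from its p orbital); the conjugation is uninterrupted.
Tallying contributions gives 3 × 2 = 6 from the double-bond units + 2 from the Se atom = 8.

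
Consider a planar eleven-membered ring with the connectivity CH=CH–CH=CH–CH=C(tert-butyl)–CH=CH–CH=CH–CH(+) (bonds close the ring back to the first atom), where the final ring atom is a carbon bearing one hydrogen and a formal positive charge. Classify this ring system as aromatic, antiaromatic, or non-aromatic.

All ring atoms are sp² and supply a p orbital to the ring (the double-bond atoms are sp², each contributing one p electron; the carbocation has an empty p orbital); the conjugation is uninterrupted.
Tallying contributions gives 5 × 2 = 10 from the double-bond units + 0 from the CH(+) atom = 10.
10 = 4(2) + 2, which satisfies Hückel's 4n+2 rule.

Aromatic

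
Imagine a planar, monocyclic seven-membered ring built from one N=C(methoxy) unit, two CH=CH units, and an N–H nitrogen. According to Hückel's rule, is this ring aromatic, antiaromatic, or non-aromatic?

Every ring atom contributes a p orbital perpendicular to the ring (every atom in a ring double bond is sp² and brings one electron to the p orbital; the doubly-bonded nitrogens are pyridine-type — their lone pairs lie in the ring plane, leaving one electron in the p orbital; the pyrrole-type nitrogen donates its lone pair from the p orbital), so the π system is cyclic and fully conjugated.
Counting π electrons: 3 × 2 = 6 from the double-bond units + 2 from the NH atom = 8.
8 is a 4n count (n = 2), so the planar conjugated ring is antiaromatic.

Antiaromatic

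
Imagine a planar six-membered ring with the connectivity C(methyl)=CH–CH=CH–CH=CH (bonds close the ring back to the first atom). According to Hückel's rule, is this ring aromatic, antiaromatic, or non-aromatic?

Every ring atom contributes a p orbital perpendicular to the ring (every atom in a ring double bond is sp² and brings one electron to the p orbital), so the π system is cyclic and fully conjugated.
π-electron count: 3 × 2 = 6 from the 3 double-bond units.
With 6 π electrons (n = 1), the Hückel 4n+2 condition holds.

Aromatic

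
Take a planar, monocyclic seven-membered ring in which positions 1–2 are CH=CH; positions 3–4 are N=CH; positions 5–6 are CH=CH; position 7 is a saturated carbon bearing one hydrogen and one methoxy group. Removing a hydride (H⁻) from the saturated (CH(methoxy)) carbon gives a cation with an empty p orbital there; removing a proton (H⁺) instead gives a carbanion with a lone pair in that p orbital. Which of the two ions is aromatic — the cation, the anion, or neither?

The cation

Once that carbon is sp², every ring atom has a p orbital and both ions are fully conjugated.
Cation: 3 × 2 + 0 = 6 π electrons → 4(1)+2, aromatic.
Anion: 3 × 2 + 2 = 8 π electrons → 4(2), antiaromatic.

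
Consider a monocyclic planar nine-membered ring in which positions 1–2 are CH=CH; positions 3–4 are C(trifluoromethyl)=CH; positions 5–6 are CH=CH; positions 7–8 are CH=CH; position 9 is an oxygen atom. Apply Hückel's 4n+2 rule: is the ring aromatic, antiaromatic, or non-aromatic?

Aromatic

All ring atoms are sp² and supply a p orbital to the ring (every atom in a ring double bond is sp² and brings one electron to the p orbital; the oxygen donates one lone pair from its p orbital); the conjugation is uninterrupted.
π-electron count: 4 × 2 = 8 from the double-bond units + 2 from the O atom = 10.
Since 10 = 4·2 + 2, the ring meets the 4n+2 criterion.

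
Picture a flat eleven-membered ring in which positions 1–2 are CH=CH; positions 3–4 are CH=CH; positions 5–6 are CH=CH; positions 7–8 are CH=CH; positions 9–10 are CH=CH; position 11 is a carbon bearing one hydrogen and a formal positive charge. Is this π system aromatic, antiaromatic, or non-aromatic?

Check conjugation: every atom in a ring double bond is sp² and brings one electron to the p orbital; the carbocation has an empty p orbital — every position has a p orbital, so the cyclic π system is continuous.
Tallying contributions gives 5 × 2 = 10 from the double-bond units + 0 from the CH(+) atom = 10.
Since 10 = 4·2 + 2, the ring meets the 4n+2 criterion.

Aromatic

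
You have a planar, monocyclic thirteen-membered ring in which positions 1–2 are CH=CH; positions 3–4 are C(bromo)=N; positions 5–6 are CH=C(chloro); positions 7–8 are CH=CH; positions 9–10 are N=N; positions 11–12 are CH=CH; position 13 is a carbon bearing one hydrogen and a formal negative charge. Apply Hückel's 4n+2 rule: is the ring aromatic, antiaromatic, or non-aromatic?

Every ring atom contributes a p orbital perpendicular to the ring (every atom in a ring double bond is sp² and brings one electron to the p orbital; each =N– nitrogen is pyridine-type (lone pair in the sp² plane, one electron in the p orbital); the carbanion's lone pair occupies the p orbital), so the π system is cyclic and fully conjugated.
Tallying contributions gives 6 × 2 = 12 from the double-bond units + 2 from the CH(-) atom = 14.
With 14 π electrons (n = 3), the Hückel 4n+2 condition holds.

Aromatic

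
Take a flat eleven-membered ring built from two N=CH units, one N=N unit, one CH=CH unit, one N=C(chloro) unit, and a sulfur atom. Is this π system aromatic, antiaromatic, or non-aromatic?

Antiaromatic

Check conjugation: each doubly-bonded ring atom is sp² with one p-orbital electron; each =N– nitrogen is pyridine-type (lone pair in the sp² plane, one electron in the p orbital); the sulfur donates one lone pair from its p orbital — every position has a p orbital, so the cyclic π system is continuous.
Counting π electrons: 5 × 2 = 10 from the double-bond units + 2 from the S atom = 12.
12 = 4(3); a planar, fully conjugated 4n system is antiaromatic.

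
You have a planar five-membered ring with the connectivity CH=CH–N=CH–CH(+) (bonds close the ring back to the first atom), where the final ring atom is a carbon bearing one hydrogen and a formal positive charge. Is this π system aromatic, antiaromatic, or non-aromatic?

All ring atoms are sp² and supply a p orbital to the ring (every atom in a ring double bond is sp² and brings one electron to the p orbital; the doubly-bonded nitrogens are pyridine-type — their lone pairs lie in the ring plane, leaving one electron in the p orbital; the carbocation has an empty p orbital); the conjugation is uninterrupted.
Tallying contributions gives 2 × 2 = 4 from the double-bond units + 0 from the CH(+) atom = 4.
4 is a 4n count (n = 1), so the planar conjugated ring is antiaromatic.

Antiaromatic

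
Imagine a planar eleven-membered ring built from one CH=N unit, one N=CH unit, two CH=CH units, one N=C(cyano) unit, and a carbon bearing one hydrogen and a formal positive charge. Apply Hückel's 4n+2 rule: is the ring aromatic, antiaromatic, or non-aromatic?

Aromatic

Every ring atom contributes a p orbital perpendicular to the ring (the double-bond atoms are sp², each contributing one p electron; each =N– nitrogen is pyridine-type (lone pair in the sp² plane, one electron in the p orbital); the carbocation has an empty p orbital), so the π system is cyclic and fully conjugated.
π-electron count: 5 × 2 = 10 from the double-bond units + 0 from the CH(+) atom = 10.
With 10 π electrons (n = 2), the Hückel 4n+2 condition holds.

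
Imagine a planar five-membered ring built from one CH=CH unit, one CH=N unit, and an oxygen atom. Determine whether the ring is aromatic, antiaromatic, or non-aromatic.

Aromatic

Check conjugation: each doubly-bonded ring atom is sp² with one p-orbital electron; the doubly-bonded nitrogens are pyridine-type — their lone pairs lie in the ring plane, leaving one electron in the p orbital; the oxygen donates one lone pair from its p orbital — every position has a p orbital, so the cyclic π system is continuous.
Adding the contributions, 2 × 2 = 4 from the double-bond units + 2 from the O atom = 6.
6 = 4(1) + 2, which satisfies Hückel's 4n+2 rule.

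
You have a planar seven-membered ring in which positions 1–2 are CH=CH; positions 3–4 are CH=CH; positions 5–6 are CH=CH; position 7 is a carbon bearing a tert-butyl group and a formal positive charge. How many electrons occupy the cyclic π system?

6

The p orbitals form a continuous loop: every atom in a ring double bond is sp² and brings one electron to the p orbital; the carbocation has an empty p orbital. The ring is fully conjugated.
Tallying contributions gives 3 × 2 = 6 from the double-bond units + 0 from the C(tert-butyl)(+) atom = 6.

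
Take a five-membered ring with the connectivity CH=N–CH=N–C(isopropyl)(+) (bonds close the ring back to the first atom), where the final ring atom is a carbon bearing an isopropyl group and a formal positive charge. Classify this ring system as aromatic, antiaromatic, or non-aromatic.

Antiaromatic

The p orbitals form a continuous loop: the double-bond atoms are sp², each contributing one p electron; each =N– nitrogen is pyridine-type (lone pair in the sp² plane, one electron in the p orbital); the carbocation has an empty p orbital. The ring is fully conjugated.
π-electron count: 2 × 2 = 4 from the double-bond units + 0 from the C(isopropyl)(+) atom = 4.
4 is a 4n count (n = 1), so the planar conjugated ring is antiaromatic.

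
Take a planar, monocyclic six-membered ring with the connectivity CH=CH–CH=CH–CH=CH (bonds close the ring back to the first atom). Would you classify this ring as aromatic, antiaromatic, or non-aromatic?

The p orbitals form a continuous loop: the double-bond atoms are sp², each contributing one p electron. The ring is fully conjugated.
Counting π electrons: 3 × 2 = 6 from the 3 double-bond units.
That gives a 4n+2 count (6, n = 1).

Aromatic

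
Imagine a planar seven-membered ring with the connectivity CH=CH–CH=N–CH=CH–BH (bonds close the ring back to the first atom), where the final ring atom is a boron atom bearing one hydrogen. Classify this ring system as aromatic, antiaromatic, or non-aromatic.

Aromatic

Every ring atom contributes a p orbital perpendicular to the ring (every atom in a ring double bond is sp² and brings one electron to the p orbital; each =N– nitrogen is pyridine-type (lone pair in the sp² plane, one electron in the p orbital); the boron has an empty p orbital), so the π system is cyclic and fully conjugated.
Adding the contributions, 3 × 2 = 6 from the double-bond units + 0 from the BH atom = 6.
That gives a 4n+2 count (6, n = 1).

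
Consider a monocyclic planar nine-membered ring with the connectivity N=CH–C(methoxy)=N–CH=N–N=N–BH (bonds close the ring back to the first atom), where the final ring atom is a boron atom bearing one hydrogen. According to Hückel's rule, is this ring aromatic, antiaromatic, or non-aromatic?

Every ring atom contributes a p orbital perpendicular to the ring (each doubly-bonded ring atom is sp² with one p-orbital electron; each =N– nitrogen is pyridine-type (lone pair in the sp² plane, one electron in the p orbital); the boron has an empty p orbital), so the π system is cyclic and fully conjugated.
Counting π electrons: 4 × 2 = 8 from the double-bond units + 0 from the BH atom = 8.
8 is a 4n count (n = 2), so the planar conjugated ring is antiaromatic.

Antiaromatic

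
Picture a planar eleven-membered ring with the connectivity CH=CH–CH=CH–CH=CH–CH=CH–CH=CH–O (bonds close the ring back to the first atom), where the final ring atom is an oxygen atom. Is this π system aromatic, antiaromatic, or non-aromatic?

Antiaromatic

All ring atoms are sp² and supply a p orbital to the ring (every atom in a ring double bond is sp² and brings one electron to the p orbital; the oxygen donates one lone pair from its p orbital); the conjugation is uninterrupted.
π-electron count: 5 × 2 = 10 from the double-bond units + 2 from the O atom = 12.
A 4n π count (12, n = 3) in a planar conjugated ring means antiaromatic.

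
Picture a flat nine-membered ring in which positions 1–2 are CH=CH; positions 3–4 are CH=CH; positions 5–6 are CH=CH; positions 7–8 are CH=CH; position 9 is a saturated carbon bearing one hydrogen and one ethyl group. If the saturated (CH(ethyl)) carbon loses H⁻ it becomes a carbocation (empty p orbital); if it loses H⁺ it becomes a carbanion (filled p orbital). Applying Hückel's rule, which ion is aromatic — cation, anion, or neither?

In both ions every ring atom is sp² and contributes a p orbital, so both rings are fully conjugated.
Cation: 4 × 2 + 0 = 8 π electrons → 4(2), antiaromatic.
Anion: 4 × 2 + 2 = 10 π electrons → 4(2)+2, aromatic.

The anion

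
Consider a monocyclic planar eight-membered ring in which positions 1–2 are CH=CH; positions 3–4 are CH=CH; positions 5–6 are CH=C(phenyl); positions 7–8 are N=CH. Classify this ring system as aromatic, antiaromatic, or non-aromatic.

Antiaromatic

Check conjugation: every atom in a ring double bond is sp² and brings one electron to the p orbital; each =N– nitrogen is pyridine-type (lone pair in the sp² plane, one electron in the p orbital) — every position has a p orbital, so the cyclic π system is continuous.
Adding the contributions, 4 × 2 = 8 from the 4 double-bond units.
A 4n π count (8, n = 2) in a planar conjugated ring means antiaromatic.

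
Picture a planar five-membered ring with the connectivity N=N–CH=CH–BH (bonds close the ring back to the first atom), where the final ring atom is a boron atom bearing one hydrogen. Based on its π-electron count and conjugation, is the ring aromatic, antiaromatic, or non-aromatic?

Check conjugation: each doubly-bonded ring atom is sp² with one p-orbital electron; each sp² =N– keeps its lone pair in-plane and puts one electron into the π system; the boron has an empty p orbital — every position has a p orbital, so the cyclic π system is continuous.
π-electron count: 2 × 2 = 4 from the double-bond units + 0 from the BH atom = 4.
A 4n π count (4, n = 1) in a planar conjugated ring means antiaromatic.

Antiaromatic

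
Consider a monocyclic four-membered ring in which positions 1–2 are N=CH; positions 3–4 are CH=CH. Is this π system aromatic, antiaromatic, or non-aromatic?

The p orbitals form a continuous loop: each doubly-bonded ring atom is sp² with one p-orbital electron; each =N– nitrogen is pyridine-type (lone pair in the sp² plane, one electron in the p orbital). The ring is fully conjugated.
Counting π electrons: 2 × 2 = 4 from the 2 double-bond units.
With 4 = 4·1 π electrons, Hückel's rule classifies the planar ring as antiaromatic.

Antiaromatic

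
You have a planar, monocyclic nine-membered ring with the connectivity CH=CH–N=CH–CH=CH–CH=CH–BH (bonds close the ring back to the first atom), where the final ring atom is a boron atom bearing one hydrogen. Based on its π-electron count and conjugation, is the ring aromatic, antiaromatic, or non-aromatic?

Antiaromatic

All ring atoms are sp² and supply a p orbital to the ring (the double-bond atoms are sp², each contributing one p electron; the doubly-bonded nitrogens are pyridine-type — their lone pairs lie in the ring plane, leaving one electron in the p orbital; the boron has an empty p orbital); the conjugation is uninterrupted.
Adding the contributions, 4 × 2 = 8 from the double-bond units + 0 from the BH atom = 8.
8 is a 4n count (n = 2), so the planar conjugated ring is antiaromatic.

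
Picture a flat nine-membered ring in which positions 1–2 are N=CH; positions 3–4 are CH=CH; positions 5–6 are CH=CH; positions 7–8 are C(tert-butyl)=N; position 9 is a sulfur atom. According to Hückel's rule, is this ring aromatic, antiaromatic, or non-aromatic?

Aromatic

All ring atoms are sp² and supply a p orbital to the ring (the double-bond atoms are sp², each contributing one p electron; each sp² =N– keeps its lone pair in-plane and puts one electron into the π system; the sulfur donates one lone pair from its p orbital); the conjugation is uninterrupted.
Counting π electrons: 4 × 2 = 8 from the double-bond units + 2 from the S atom = 10.
10 = 4(2) + 2, which satisfies Hückel's 4n+2 rule.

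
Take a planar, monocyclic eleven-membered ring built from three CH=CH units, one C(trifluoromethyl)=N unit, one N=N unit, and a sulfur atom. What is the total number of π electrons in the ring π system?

12

Every ring atom contributes a p orbital perpendicular to the ring (every atom in a ring double bond is sp² and brings one electron to the p orbital; the doubly-bonded nitrogens are pyridine-type — their lone pairs lie in the ring plane, leaving one electron in the p orbital; the sulfur donates one lone pair from its p orbital), so the π system is cyclic and fully conjugated.
Adding the contributions, 5 × 2 = 10 from the double-bond units + 2 from the S atom = 12.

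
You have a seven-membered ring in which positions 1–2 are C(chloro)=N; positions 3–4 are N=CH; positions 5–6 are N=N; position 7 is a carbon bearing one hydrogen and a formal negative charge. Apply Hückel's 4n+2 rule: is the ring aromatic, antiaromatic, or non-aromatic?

Antiaromatic

Every ring atom contributes a p orbital perpendicular to the ring (each doubly-bonded ring atom is sp² with one p-orbital electron; each =N– nitrogen is pyridine-type (lone pair in the sp² plane, one electron in the p orbital); the carbanion's lone pair occupies the p orbital), so the π system is cyclic and fully conjugated.
π-electron count: 3 × 2 = 6 from the double-bond units + 2 from the CH(-) atom = 8.
8 is a 4n count (n = 2), so the planar conjugated ring is antiaromatic.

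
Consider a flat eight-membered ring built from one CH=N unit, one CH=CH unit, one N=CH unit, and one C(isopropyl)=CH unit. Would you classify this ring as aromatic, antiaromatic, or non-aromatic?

Every ring atom contributes a p orbital perpendicular to the ring (the double-bond atoms are sp², each contributing one p electron; the doubly-bonded nitrogens are pyridine-type — their lone pairs lie in the ring plane, leaving one electron in the p orbital), so the π system is cyclic and fully conjugated.
Adding the contributions, 4 × 2 = 8 from the 4 double-bond units.
8 = 4(2); a planar, fully conjugated 4n system is antiaromatic.

Antiaromatic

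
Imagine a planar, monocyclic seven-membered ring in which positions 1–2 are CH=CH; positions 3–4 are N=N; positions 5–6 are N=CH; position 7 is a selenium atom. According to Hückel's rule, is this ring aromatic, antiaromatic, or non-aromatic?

All ring atoms are sp² and supply a p orbital to the ring (every atom in a ring double bond is sp² and brings one electron to the p orbital; each sp² =N– keeps its lone pair in-plane and puts one electron into the π system; the selenium donates one lone pair from its p orbital); the conjugation is uninterrupted.
Tallying contributions gives 3 × 2 = 6 from the double-bond units + 2 from the Se atom = 8.
With 8 = 4·2 π electrons, Hückel's rule classifies the planar ring as antiaromatic.

Antiaromatic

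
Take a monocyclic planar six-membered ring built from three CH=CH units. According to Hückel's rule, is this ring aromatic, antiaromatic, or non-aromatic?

Every ring atom contributes a p orbital perpendicular to the ring (each doubly-bonded ring atom is sp² with one p-orbital electron), so the π system is cyclic and fully conjugated.
Counting π electrons: 3 × 2 = 6 from the 3 double-bond units.
6 = 4(1) + 2, which satisfies Hückel's 4n+2 rule.

Aromatic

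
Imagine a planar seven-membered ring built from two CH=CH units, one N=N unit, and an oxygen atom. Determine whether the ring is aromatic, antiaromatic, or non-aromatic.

The p orbitals form a continuous loop: the double-bond atoms are sp², each contributing one p electron; the doubly-bonded nitrogens are pyridine-type — their lone pairs lie in the ring plane, leaving one electron in the p orbital; the oxygen donates one lone pair from its p orbital. The ring is fully conjugated.
π-electron count: 3 × 2 = 6 from the double-bond units + 2 from the O atom = 8.
With 8 = 4·2 π electrons, Hückel's rule classifies the planar ring as antiaromatic.

Antiaromatic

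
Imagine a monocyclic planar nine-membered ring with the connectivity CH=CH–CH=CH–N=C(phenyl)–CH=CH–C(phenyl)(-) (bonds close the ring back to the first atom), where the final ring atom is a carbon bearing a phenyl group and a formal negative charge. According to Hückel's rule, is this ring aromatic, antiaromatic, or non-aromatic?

All ring atoms are sp² and supply a p orbital to the ring (each doubly-bonded ring atom is sp² with one p-orbital electron; each sp² =N– keeps its lone pair in-plane and puts one electron into the π system; the carbanion's lone pair occupies the p orbital); the conjugation is uninterrupted.
Counting π electrons: 4 × 2 = 8 from the double-bond units + 2 from the C(phenyl)(-) atom = 10.
With 10 π electrons (n = 2), the Hückel 4n+2 condition holds.

Aromatic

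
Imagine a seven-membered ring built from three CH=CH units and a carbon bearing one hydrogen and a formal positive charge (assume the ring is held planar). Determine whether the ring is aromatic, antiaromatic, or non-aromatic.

Aromatic

Check conjugation: the double-bond atoms are sp², each contributing one p electron; the carbocation has an empty p orbital — every position has a p orbital, so the cyclic π system is continuous.
π-electron count: 3 × 2 = 6 from the double-bond units + 0 from the CH(+) atom = 6.
With 6 π electrons (n = 1), the Hückel 4n+2 condition holds.
(The species described is the tropylium cation.)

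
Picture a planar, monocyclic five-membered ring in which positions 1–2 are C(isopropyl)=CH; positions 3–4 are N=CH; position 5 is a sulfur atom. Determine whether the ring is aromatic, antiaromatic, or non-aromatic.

Every ring atom contributes a p orbital perpendicular to the ring (each doubly-bonded ring atom is sp² with one p-orbital electron; each =N– nitrogen is pyridine-type (lone pair in the sp² plane, one electron in the p orbital); the sulfur donates one lone pair from its p orbital), so the π system is cyclic and fully conjugated.
Adding the contributions, 2 × 2 = 4 from the double-bond units + 2 from the S atom = 6.
That gives a 4n+2 count (6, n = 1).

Aromatic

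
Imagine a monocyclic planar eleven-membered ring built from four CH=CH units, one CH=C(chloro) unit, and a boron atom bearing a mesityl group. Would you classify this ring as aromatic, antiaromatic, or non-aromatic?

Aromatic

Every ring atom contributes a p orbital perpendicular to the ring (the double-bond atoms are sp², each contributing one p electron; the boron has an empty p orbital), so the π system is cyclic and fully conjugated.
Tallying contributions gives 5 × 2 = 10 from the double-bond units + 0 from the B(mesityl) atom = 10.
With 10 π electrons (n = 2), the Hückel 4n+2 condition holds.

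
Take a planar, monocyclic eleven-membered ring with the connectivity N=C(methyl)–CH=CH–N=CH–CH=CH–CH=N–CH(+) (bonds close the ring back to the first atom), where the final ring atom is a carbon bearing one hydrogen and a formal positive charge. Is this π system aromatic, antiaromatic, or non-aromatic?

All ring atoms are sp² and supply a p orbital to the ring (the double-bond atoms are sp², each contributing one p electron; each sp² =N– keeps its lone pair in-plane and puts one electron into the π system; the carbocation has an empty p orbital); the conjugation is uninterrupted.
Tallying contributions gives 5 × 2 = 10 from the double-bond units + 0 from the CH(+) atom = 10.
10 = 4(2) + 2, which satisfies Hückel's 4n+2 rule.

Aromatic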